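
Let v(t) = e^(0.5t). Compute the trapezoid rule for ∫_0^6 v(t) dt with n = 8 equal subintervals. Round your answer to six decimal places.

Δt = (6 − 0)/8 = 0.75.
v(0) ≈ 1.000000, v(0.75) ≈ 1.454991, v(1.5) ≈ 2.117000, v(2.25) ≈ 3.080217, v(3) ≈ 4.481689, v(3.75) ≈ 6.520819, v(4.5) ≈ 9.487736, v(5.25) ≈ 13.804574, v(6) ≈ 20.085537.
T_8 = (Δt/2)·[v(t_0) + 2v(t_1) + ... + 2v(t_{7}) + v(t_8)].
Sum ≈ 38.617346.

38.617346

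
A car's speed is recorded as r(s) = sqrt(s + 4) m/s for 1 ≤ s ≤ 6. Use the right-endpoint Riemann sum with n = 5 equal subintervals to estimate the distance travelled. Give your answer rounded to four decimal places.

14.0859

Δs = (6 − 1)/5 = 1.
Right endpoints: 2, 3, 4, 5, 6.
r(2) ≈ 2.4495, r(3) ≈ 2.6458, r(4) ≈ 2.8284, r(5) ≈ 3.0000, r(6) ≈ 3.1623.
Sum = Δs · [r(2) + r(3) + r(4) + r(5) + r(6)].
Sum ≈ 14.0859.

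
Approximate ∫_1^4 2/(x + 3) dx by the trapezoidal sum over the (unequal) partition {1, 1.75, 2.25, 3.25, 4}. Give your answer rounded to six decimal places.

Subinterval widths: 0.75, 0.5, 1, 0.75.
f(1) = 0.5, f(1.75) = 8/19, f(2.25) = 8/21, f(3.25) = 0.32, f(4) = 2/7.
On each subinterval the trapezoid contributes (Δx_i/2)·[f(x_{i-1}) + f(x_i)].
Sum ≈ 1.123515.

1.123515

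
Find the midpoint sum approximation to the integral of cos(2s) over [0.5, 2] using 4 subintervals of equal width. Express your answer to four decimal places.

-0.8182

Δs = (2 − 0.5)/4 = 0.375.
Midpoints: 0.6875, 1.0625, 1.4375, 1.8125.
f(0.6875) ≈ 0.1945, f(1.0625) ≈ -0.5263, f(1.4375) ≈ -0.9647, f(1.8125) ≈ -0.8854.
Sum = Δs · [f(0.6875) + f(1.0625) + f(1.4375) + f(1.8125)].
Sum ≈ -0.8182.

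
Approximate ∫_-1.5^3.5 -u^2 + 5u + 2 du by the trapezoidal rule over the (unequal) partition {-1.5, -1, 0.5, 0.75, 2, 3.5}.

18.109375

Subinterval widths: 0.5, 1.5, 0.25, 1.25, 1.5.
f(-1.5) = -7.75, f(-1) = -4, f(0.5) = 4.25, f(0.75) = 5.1875, f(2) = 8, f(3.5) = 7.25.
On each subinterval the trapezoid contributes (Δu_i/2)·[f(u_{i-1}) + f(u_i)].
Sum = 18.109375.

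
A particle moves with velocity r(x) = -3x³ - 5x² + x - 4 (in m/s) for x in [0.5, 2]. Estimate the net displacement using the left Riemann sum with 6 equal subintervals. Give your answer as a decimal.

Δx = (2 − 0.5)/6 = 0.25.
Left endpoints: 0.5, 0.75, 1, 1.25, 1.5, 1.75.
r(0.5) = -5.125, r(0.75) = -7.328125, r(1) = -11, r(1.25) = -16.421875, r(1.5) = -23.875, r(1.75) = -33.640625.
Sum = Δx · [r(0.5) + r(0.75) + r(1) + ...].
Sum = -24.34765625.

-24.34765625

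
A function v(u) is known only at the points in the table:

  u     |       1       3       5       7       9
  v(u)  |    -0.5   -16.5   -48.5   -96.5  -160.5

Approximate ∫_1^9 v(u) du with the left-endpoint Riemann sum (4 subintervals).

Δu = 2.
Sum = 2·[(-0.5) + (-16.5) + (-48.5) + (-96.5)] = -324.

-324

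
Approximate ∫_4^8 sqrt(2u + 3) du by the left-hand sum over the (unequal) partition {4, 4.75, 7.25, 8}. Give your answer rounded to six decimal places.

Subinterval widths: 0.75, 2.5, 0.75.
Left endpoints: 4, 4.75, 7.25.
f(4) ≈ 3.316625, f(4.75) ≈ 3.535534, f(7.25) ≈ 4.183300.
Sum = Σ Δu_i · f(u_i).
Sum ≈ 14.463778.

14.463778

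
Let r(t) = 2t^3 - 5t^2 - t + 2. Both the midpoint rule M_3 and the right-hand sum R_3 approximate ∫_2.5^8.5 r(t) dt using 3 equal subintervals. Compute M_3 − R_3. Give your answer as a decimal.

M_3 = 1516.
R_3 = 2545.
M_3 − R_3 = -1029.

-1029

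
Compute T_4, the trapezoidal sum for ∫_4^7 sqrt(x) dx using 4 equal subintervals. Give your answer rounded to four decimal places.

7.0106

Δx = (7 − 4)/4 = 0.75.
f(4) ≈ 2.0000, f(4.75) ≈ 2.1794, f(5.5) ≈ 2.3452, f(6.25) ≈ 2.5000, f(7) ≈ 2.6458.
T_4 = (Δx/2)·[f(x_0) + 2f(x_1) + 2f(x_2) + 2f(x_3) + f(x_4)].
Sum ≈ 7.0106.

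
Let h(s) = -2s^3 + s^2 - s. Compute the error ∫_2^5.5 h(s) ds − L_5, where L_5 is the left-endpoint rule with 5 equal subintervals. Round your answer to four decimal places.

-96.7546

Exact integral: ∫_2^5.5 h(s) ds ≈ -409.864583.
L_5 = -313.11.
Error ≈ -409.864583 − (-313.11) ≈ -96.7546.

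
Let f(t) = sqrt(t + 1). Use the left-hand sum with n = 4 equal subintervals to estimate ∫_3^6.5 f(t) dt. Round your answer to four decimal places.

8.0323

Δt = (6.5 − 3)/4 = 0.875.
Left endpoints: 3, 3.875, 4.75, 5.625.
f(3) ≈ 2.0000, f(3.875) ≈ 2.2079, f(4.75) ≈ 2.3979, f(5.625) ≈ 2.5739.
Sum = Δt · [f(3) + f(3.875) + f(4.75) + f(5.625)].
Sum ≈ 8.0323.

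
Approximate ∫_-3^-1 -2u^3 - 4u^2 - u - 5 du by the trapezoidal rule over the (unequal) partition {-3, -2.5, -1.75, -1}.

0.5078125

Subinterval widths: 0.5, 0.75, 0.75.
f(-3) = 16, f(-2.5) = 3.75, f(-1.75) = -4.78125, f(-1) = -6.
On each subinterval the trapezoid contributes (Δu_i/2)·[f(u_{i-1}) + f(u_i)].
Sum = 0.5078125.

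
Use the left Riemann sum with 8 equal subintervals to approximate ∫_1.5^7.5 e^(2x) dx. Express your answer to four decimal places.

704183.4913

Δx = (7.5 − 1.5)/8 = 0.75.
Left endpoints: 1.5, 2.25, 3, 3.75, 4.5, 5.25, 6, 6.75.
f(1.5) ≈ 20.0855, f(2.25) ≈ 90.0171, f(3) ≈ 403.4288, f(3.75) ≈ 1808.0424, f(4.5) ≈ 8103.0839, f(5.25) ≈ 36315.5027, f(6) ≈ 162754.7914, f(6.75) ≈ 729416.3698.
Sum = Δx · [f(1.5) + f(2.25) + f(3) + ...].
Sum ≈ 704183.4913.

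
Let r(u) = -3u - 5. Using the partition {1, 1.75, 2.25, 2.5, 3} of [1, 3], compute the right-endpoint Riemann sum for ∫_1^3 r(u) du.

Subinterval widths: 0.75, 0.5, 0.25, 0.5.
Right endpoints: 1.75, 2.25, 2.5, 3.
r(1.75) = -10.25, r(2.25) = -11.75, r(2.5) = -12.5, r(3) = -14.
Sum = Σ Δu_i · r(u_i).
Sum = -23.6875.

-23.6875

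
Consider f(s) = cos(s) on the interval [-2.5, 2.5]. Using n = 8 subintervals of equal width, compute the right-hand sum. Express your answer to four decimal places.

Δs = (2.5 − (-2.5))/8 = 0.625.
Right endpoints: -1.875, -1.25, -0.625, 0, 0.625, 1.25, 1.875, 2.5.
f(-1.875) ≈ -0.2995, f(-1.25) ≈ 0.3153, f(-0.625) ≈ 0.8110, f(0) ≈ 1.0000, f(0.625) ≈ 0.8110, f(1.25) ≈ 0.3153, f(1.875) ≈ -0.2995, f(2.5) ≈ -0.8011.
Sum = Δs · [f(-1.875) + f(-1.25) + f(-0.625) + ...].
Sum ≈ 1.1577.

1.1577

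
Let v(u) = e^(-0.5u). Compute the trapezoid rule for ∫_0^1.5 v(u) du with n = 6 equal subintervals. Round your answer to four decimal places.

Δu = (1.5 − 0)/6 = 0.25.
v(0) ≈ 1.0000, v(0.25) ≈ 0.8825, v(0.5) ≈ 0.7788, v(0.75) ≈ 0.6873, v(1) ≈ 0.6065, v(1.25) ≈ 0.5353, v(1.5) ≈ 0.4724.
T_6 = (Δu/2)·[v(u_0) + 2v(u_1) + ... + 2v(u_{5}) + v(u_6)].
Sum ≈ 1.0566.

1.0566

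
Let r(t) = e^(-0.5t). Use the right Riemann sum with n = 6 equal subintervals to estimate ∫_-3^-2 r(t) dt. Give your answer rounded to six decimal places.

3.381905

Δt = (-2 − (-3))/6 = 1/6.
Right endpoints: -17/6, -8/3, -2.5, -7/3, -13/6, -2.
r(-17/6) ≈ 4.123353, r(-8/3) ≈ 3.793668, r(-2.5) ≈ 3.490343, r(-7/3) ≈ 3.211271, r(-13/6) ≈ 2.954512, r(-2) ≈ 2.718282.
Sum = Δt · [r(-17/6) + r(-8/3) + r(-2.5) + ...].
Sum ≈ 3.381905.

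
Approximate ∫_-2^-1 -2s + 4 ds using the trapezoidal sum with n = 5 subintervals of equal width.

Δs = (-1 − (-2))/5 = 0.2.
f(-2) = 8, f(-1.8) = 7.6, f(-1.6) = 7.2, f(-1.4) = 6.8, f(-1.2) = 6.4, f(-1) = 6.
T_5 = (Δs/2)·[f(s_0) + 2f(s_1) + ... + 2f(s_{4}) + f(s_5)].
Sum = 7.

7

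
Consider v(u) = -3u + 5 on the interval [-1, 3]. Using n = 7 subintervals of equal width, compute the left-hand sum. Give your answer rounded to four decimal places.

Δu = (3 − (-1))/7 = 4/7.
Left endpoints: -1, -3/7, 1/7, 5/7, 9/7, 13/7, 17/7.
v(-1) = 8, v(-3/7) = 44/7, v(1/7) = 32/7, v(5/7) = 20/7, v(9/7) = 8/7, v(13/7) = -4/7, v(17/7) = -16/7.
Sum = Δu · [v(-1) + v(-3/7) + v(1/7) + ...].
Sum ≈ 11.4286.

11.4286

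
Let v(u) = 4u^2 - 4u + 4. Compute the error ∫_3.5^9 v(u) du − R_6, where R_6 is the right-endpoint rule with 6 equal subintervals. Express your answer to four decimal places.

Exact integral: ∫_3.5^9 v(u) du ≈ 799.333333.
R_6 ≈ 918.372685.
Error ≈ 799.333333 − 918.372685 ≈ -119.0394.

-119.0394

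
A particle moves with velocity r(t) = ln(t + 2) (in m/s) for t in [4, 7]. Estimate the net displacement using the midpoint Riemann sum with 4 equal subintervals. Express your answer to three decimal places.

6.026

Δt = (7 − 4)/4 = 0.75.
Midpoints: 4.375, 5.125, 5.875, 6.625.
r(4.375) ≈ 1.852, r(5.125) ≈ 1.964, r(5.875) ≈ 2.064, r(6.625) ≈ 2.155.
Sum = Δt · [r(4.375) + r(5.125) + r(5.875) + r(6.625)].
Sum ≈ 6.026.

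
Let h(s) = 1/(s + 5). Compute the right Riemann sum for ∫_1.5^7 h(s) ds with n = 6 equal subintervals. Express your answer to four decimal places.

Δs = (7 − 1.5)/6 = 11/12.
Right endpoints: 29/12, 10/3, 4.25, 31/6, 73/12, 7.
h(29/12) = 12/89, h(10/3) = 0.12, h(4.25) = 4/37, h(31/6) = 6/61, h(73/12) = 12/133, h(7) = 1/12.
Sum = Δs · [h(29/12) + h(10/3) + h(4.25) + ...].
Sum ≈ 0.5820.

0.5820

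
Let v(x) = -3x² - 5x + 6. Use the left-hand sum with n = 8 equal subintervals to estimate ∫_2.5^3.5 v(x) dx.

Δx = (3.5 − 2.5)/8 = 0.125.
Left endpoints: 2.5, 2.625, 2.75, 2.875, 3, 3.125, 3.25, 3.375.
v(2.5) = -25.25, v(2.625) = -27.796875, v(2.75) = -30.4375, v(2.875) = -33.171875, v(3) = -36, v(3.125) = -38.921875, v(3.25) = -41.9375, v(3.375) = -45.046875.
Sum = Δx · [v(2.5) + v(2.625) + v(2.75) + ...].
Sum = -34.8203125.

-34.8203125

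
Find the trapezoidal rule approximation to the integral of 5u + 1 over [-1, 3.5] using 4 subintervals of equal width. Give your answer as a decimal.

Δu = (3.5 − (-1))/4 = 1.125.
f(-1) = -4, f(0.125) = 1.625, f(1.25) = 7.25, f(2.375) = 12.875, f(3.5) = 18.5.
T_4 = (Δu/2)·[f(u_0) + 2f(u_1) + 2f(u_2) + 2f(u_3) + f(u_4)].
Sum = 32.625.

32.625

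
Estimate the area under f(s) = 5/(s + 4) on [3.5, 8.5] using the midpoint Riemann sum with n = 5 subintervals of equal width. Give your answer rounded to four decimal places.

2.5518

Δs = (8.5 − 3.5)/5 = 1.
Midpoints: 4, 5, 6, 7, 8.
f(4) = 0.625, f(5) = 5/9, f(6) = 0.5, f(7) = 5/11, f(8) = 5/12.
Sum = Δs · [f(4) + f(5) + f(6) + f(7) + f(8)].
Sum ≈ 2.5518.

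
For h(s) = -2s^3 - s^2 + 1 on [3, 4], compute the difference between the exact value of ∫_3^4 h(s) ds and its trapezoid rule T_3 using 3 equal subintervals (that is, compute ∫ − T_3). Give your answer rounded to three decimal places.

0.407

Exact integral: ∫_3^4 h(s) ds ≈ -98.83333.
T_3 ≈ -99.24074.
Error ≈ -98.83333 − (-99.24074) ≈ 0.407.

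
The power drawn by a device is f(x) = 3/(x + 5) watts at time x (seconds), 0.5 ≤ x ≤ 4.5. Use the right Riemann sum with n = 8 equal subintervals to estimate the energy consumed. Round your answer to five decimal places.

1.58359

Δx = (4.5 − 0.5)/8 = 0.5.
Right endpoints: 1, 1.5, 2, 2.5, 3, 3.5, 4, 4.5.
f(1) = 0.5, f(1.5) = 6/13, f(2) = 3/7, f(2.5) = 0.4, f(3) = 0.375, f(3.5) = 6/17, f(4) = 1/3, f(4.5) = 6/19.
Sum = Δx · [f(1) + f(1.5) + f(2) + ...].
Sum ≈ 1.58359.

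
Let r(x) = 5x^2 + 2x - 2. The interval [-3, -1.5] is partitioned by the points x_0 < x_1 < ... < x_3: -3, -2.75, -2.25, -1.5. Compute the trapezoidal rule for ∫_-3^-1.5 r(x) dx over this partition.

30.09375

Subinterval widths: 0.25, 0.5, 0.75.
r(-3) = 37, r(-2.75) = 30.3125, r(-2.25) = 18.8125, r(-1.5) = 6.25.
On each subinterval the trapezoid contributes (Δx_i/2)·[r(x_{i-1}) + r(x_i)].
Sum = 30.09375.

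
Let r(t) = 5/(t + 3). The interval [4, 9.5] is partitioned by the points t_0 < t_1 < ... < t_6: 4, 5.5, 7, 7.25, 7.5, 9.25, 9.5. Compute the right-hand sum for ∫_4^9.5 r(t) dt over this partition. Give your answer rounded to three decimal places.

2.688

Subinterval widths: 1.5, 1.5, 0.25, 0.25, 1.75, 0.25.
Right endpoints: 5.5, 7, 7.25, 7.5, 9.25, 9.5.
r(5.5) = 10/17, r(7) = 0.5, r(7.25) = 20/41, r(7.5) = 10/21, r(9.25) = 20/49, r(9.5) = 0.4.
Sum = Σ Δt_i · r(t_i).
Sum ≈ 2.688.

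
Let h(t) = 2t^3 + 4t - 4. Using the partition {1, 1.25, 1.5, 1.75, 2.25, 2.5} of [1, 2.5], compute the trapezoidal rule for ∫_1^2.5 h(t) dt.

23.8828125

Subinterval widths: 0.25, 0.25, 0.25, 0.5, 0.25.
h(1) = 2, h(1.25) = 4.90625, h(1.5) = 8.75, h(1.75) = 13.71875, h(2.25) = 27.78125, h(2.5) = 37.25.
On each subinterval the trapezoid contributes (Δt_i/2)·[h(t_{i-1}) + h(t_i)].
Sum = 23.8828125.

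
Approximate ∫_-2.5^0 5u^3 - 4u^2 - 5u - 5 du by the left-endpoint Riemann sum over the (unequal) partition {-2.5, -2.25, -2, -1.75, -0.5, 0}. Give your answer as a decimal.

-100.578125

Subinterval widths: 0.25, 0.25, 0.25, 1.25, 0.5.
Left endpoints: -2.5, -2.25, -2, -1.75, -0.5.
f(-2.5) = -95.625, f(-2.25) = -70.953125, f(-2) = -51, f(-1.75) = -35.296875, f(-0.5) = -4.125.
Sum = Σ Δu_i · f(u_i).
Sum = -100.578125.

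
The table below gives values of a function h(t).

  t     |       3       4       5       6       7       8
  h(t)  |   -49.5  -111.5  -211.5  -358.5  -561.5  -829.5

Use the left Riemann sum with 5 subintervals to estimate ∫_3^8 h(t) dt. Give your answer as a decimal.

Δt = 1.
Sum = 1·[(-49.5) + (-111.5) + (-211.5) + (-358.5) + (-561.5)] = -1292.5.

-1292.5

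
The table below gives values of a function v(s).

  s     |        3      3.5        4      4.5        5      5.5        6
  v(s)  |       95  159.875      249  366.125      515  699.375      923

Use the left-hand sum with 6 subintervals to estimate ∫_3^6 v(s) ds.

1042.1875

Δs = 0.5.
Sum = 0.5·[95 + 159.875 + 249 + 366.125 + 515 + 699.375] = 1042.1875.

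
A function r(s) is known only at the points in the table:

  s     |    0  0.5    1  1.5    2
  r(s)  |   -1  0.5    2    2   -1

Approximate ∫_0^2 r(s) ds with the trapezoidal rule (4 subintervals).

Δs = 0.5.
T_4 = (0.5/2)·[(-1) + 2·0.5 + 2·2 + 2·2 + (-1)] = 1.75.

1.75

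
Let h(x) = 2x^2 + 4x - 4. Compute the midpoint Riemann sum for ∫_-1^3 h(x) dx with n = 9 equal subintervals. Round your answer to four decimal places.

Δx = (3 − (-1))/9 = 4/9.
Midpoints: -7/9, -1/3, 1/9, 5/9, 1, 13/9, 17/9, 7/3, 25/9.
h(-7/9) = -478/81, h(-1/3) = -46/9, h(1/9) = -286/81, h(5/9) = -94/81, h(1) = 2, h(13/9) = 482/81, h(17/9) = 866/81, h(7/3) = 146/9, h(25/9) = 1826/81.
Sum = Δx · [h(-7/9) + h(-1/3) + h(1/9) + ...].
Sum ≈ 18.5350.

18.5350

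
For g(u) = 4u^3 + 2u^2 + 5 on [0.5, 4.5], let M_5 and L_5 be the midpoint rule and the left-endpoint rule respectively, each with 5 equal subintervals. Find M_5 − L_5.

141.12

M_5 = 483.84.
L_5 = 342.72.
M_5 − L_5 = 141.12.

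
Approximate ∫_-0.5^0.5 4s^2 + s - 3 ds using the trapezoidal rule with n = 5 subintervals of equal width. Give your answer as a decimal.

Δs = (0.5 − (-0.5))/5 = 0.2.
f(-0.5) = -2.5, f(-0.3) = -2.94, f(-0.1) = -3.06, f(0.1) = -2.86, f(0.3) = -2.34, f(0.5) = -1.5.
T_5 = (Δs/2)·[f(s_0) + 2f(s_1) + ... + 2f(s_{4}) + f(s_5)].
Sum = -2.64.

-2.64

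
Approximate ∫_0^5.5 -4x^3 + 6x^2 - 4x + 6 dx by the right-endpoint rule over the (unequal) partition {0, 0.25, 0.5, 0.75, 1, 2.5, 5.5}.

-1538.75

Subinterval widths: 0.25, 0.25, 0.25, 0.25, 1.5, 3.
Right endpoints: 0.25, 0.5, 0.75, 1, 2.5, 5.5.
f(0.25) = 5.3125, f(0.5) = 5, f(0.75) = 4.6875, f(1) = 4, f(2.5) = -29, f(5.5) = -500.
Sum = Σ Δx_i · f(x_i).
Sum = -1538.75.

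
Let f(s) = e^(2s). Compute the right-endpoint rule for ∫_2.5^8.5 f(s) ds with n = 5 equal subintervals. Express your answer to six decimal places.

31877639.411619

Δs = (8.5 − 2.5)/5 = 1.2.
Right endpoints: 3.7, 4.9, 6.1, 7.3, 8.5.
f(3.7) ≈ 1635.984430, f(4.9) ≈ 18033.744928, f(6.1) ≈ 198789.151143, f(7.3) ≈ 2191287.875607, f(8.5) ≈ 24154952.753575.
Sum = Δs · [f(3.7) + f(4.9) + f(6.1) + f(7.3) + f(8.5)].
Sum ≈ 31877639.411619.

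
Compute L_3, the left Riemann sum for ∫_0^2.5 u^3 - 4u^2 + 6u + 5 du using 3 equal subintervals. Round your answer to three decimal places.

Δu = (2.5 − 0)/3 = 5/6.
Left endpoints: 0, 5/6, 5/3.
f(0) = 5, f(5/6) = 1685/216, f(5/3) = 230/27.
Sum = Δu · [f(0) + f(5/6) + f(5/3)].
Sum ≈ 17.766.

17.766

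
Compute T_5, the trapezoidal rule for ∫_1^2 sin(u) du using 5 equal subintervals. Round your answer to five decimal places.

Δu = (2 − 1)/5 = 0.2.
f(1) ≈ 0.84147, f(1.2) ≈ 0.93204, f(1.4) ≈ 0.98545, f(1.6) ≈ 0.99957, f(1.8) ≈ 0.97385, f(2) ≈ 0.90930.
T_5 = (Δu/2)·[f(u_0) + 2f(u_1) + ... + 2f(u_{4}) + f(u_5)].
Sum ≈ 0.95326.

0.95326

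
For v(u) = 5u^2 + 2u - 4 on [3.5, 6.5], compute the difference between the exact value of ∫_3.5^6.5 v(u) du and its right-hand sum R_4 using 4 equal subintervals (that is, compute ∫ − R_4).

-59.90625

Exact integral: ∫_3.5^6.5 v(u) du = 404.25.
R_4 = 464.15625.
Error = 404.25 − 464.15625 = -59.90625.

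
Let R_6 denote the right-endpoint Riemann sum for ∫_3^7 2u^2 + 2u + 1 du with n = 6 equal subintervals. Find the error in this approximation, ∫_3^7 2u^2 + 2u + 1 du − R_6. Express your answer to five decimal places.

-29.92593

Exact integral: ∫_3^7 f(u) du ≈ 254.6666667.
R_6 ≈ 284.5925926.
Error ≈ 254.6666667 − 284.5925926 ≈ -29.92593.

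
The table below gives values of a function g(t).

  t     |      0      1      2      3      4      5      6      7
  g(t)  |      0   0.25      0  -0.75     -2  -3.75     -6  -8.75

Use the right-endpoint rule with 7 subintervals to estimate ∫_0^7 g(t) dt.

Δt = 1.
Sum = 1·[0.25 + 0 + (-0.75) + (-2) + (-3.75) + (-6) + (-8.75)] = -21.

-21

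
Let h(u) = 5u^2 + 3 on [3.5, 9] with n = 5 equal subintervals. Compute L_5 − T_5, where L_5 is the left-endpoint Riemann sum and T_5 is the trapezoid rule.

L_5 = 976.525.
T_5 = 1165.5875.
L_5 − T_5 = -189.0625.

-189.0625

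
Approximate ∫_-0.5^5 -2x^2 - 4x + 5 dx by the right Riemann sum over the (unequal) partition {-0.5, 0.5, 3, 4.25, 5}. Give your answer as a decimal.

-168.90625

Subinterval widths: 1, 2.5, 1.25, 0.75.
Right endpoints: 0.5, 3, 4.25, 5.
f(0.5) = 2.5, f(3) = -25, f(4.25) = -48.125, f(5) = -65.
Sum = Σ Δx_i · f(x_i).
Sum = -168.90625.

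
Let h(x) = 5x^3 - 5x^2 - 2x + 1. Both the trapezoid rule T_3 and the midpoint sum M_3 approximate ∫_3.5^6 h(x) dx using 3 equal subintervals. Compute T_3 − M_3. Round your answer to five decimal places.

T_3 ≈ 1141.7997685.
M_3 ≈ 1113.0454282.
T_3 − M_3 ≈ 28.75434.

28.75434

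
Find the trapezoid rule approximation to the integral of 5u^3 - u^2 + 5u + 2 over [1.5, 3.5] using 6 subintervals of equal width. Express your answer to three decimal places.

Δu = (3.5 − 1.5)/6 = 1/3.
f(1.5) = 24.125, f(11/6) = 8341/216, f(13/6) = 12743/216, f(2.5) = 86.375, f(17/6) = 26323/216, f(19/6) = 35981/216, f(3.5) = 221.625.
T_6 = (Δu/2)·[f(u_0) + 2f(u_1) + ... + 2f(u_{5}) + f(u_6)].
Sum ≈ 198.435.

198.435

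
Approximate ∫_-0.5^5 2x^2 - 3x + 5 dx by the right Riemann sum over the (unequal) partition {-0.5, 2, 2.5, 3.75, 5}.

99.84375

Subinterval widths: 2.5, 0.5, 1.25, 1.25.
Right endpoints: 2, 2.5, 3.75, 5.
f(2) = 7, f(2.5) = 10, f(3.75) = 21.875, f(5) = 40.
Sum = Σ Δx_i · f(x_i).
Sum = 99.84375.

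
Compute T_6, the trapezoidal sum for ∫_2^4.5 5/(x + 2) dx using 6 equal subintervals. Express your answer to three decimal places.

Δx = (4.5 − 2)/6 = 5/12.
f(2) = 1.25, f(29/12) = 60/53, f(17/6) = 30/29, f(3.25) = 20/21, f(11/3) = 15/17, f(49/12) = 60/73, f(4.5) = 10/13.
T_6 = (Δx/2)·[f(x_0) + 2f(x_1) + ... + 2f(x_{5}) + f(x_6)].
Sum ≈ 2.430.

2.430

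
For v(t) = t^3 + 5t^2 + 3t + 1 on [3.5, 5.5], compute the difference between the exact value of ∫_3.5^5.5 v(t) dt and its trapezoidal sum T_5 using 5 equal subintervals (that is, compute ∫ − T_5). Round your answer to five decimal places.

-0.98667

Exact integral: ∫_3.5^5.5 v(t) dt ≈ 426.0833333.
T_5 = 427.07.
Error ≈ 426.0833333 − 427.07 ≈ -0.98667.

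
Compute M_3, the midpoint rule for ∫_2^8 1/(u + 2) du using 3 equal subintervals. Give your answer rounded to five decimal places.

0.90794

Δu = (8 − 2)/3 = 2.
Midpoints: 3, 5, 7.
f(3) = 0.2, f(5) = 1/7, f(7) = 1/9.
Sum = Δu · [f(3) + f(5) + f(7)].
Sum ≈ 0.90794.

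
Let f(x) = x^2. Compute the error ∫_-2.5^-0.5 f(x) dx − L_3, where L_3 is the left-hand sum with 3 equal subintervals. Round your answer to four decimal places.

Exact integral: ∫_-2.5^-0.5 f(x) dx ≈ 5.166667.
L_3 ≈ 7.314815.
Error ≈ 5.166667 − 7.314815 ≈ -2.1481.

-2.1481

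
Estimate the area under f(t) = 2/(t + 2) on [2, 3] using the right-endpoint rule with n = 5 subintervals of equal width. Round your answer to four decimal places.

Δt = (3 − 2)/5 = 0.2.
Right endpoints: 2.2, 2.4, 2.6, 2.8, 3.
f(2.2) = 10/21, f(2.4) = 5/11, f(2.6) = 10/23, f(2.8) = 5/12, f(3) = 0.4.
Sum = Δt · [f(2.2) + f(2.4) + f(2.6) + f(2.8) + f(3)].
Sum ≈ 0.4364.

0.4364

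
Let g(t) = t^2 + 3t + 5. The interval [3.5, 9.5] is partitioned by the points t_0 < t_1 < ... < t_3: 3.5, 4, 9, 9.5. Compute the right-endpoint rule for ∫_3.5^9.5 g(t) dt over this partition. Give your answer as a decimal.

643.375

Subinterval widths: 0.5, 5, 0.5.
Right endpoints: 4, 9, 9.5.
g(4) = 33, g(9) = 113, g(9.5) = 123.75.
Sum = Σ Δt_i · g(t_i).
Sum = 643.375.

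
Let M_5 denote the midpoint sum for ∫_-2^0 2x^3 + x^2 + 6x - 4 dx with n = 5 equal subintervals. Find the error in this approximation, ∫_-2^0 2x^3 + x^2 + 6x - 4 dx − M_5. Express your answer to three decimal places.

-0.133

Exact integral: ∫_-2^0 f(x) dx ≈ -25.33333.
M_5 = -25.2.
Error ≈ -25.33333 − (-25.2) ≈ -0.133.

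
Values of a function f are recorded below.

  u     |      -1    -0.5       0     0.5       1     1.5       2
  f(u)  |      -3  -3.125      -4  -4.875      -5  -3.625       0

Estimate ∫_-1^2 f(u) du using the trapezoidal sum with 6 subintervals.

-11.0625

Δu = 0.5.
T_6 = (0.5/2)·[(-3) + 2·(-3.125) + 2·(-4) + 2·(-4.875) + 2·(-5) + 2·(-3.625) + 0] = -11.0625.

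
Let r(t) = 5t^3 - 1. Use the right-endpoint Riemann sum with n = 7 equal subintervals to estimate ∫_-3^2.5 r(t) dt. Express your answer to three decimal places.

23.684

Δt = (2.5 − (-3))/7 = 11/14.
Right endpoints: -31/14, -10/7, -9/14, 1/7, 13/14, 12/7, 2.5.
r(-31/14) = -151699/2744, r(-10/7) = -5343/343, r(-9/14) = -6389/2744, r(1/7) = -338/343, r(13/14) = 8241/2744, r(12/7) = 8297/343, r(2.5) = 77.125.
Sum = Δt · [r(-31/14) + r(-10/7) + r(-9/14) + ...].
Sum ≈ 23.684.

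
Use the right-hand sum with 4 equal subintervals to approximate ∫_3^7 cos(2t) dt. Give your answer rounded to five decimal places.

Δt = (7 − 3)/4 = 1.
Right endpoints: 4, 5, 6, 7.
f(4) ≈ -0.14550, f(5) ≈ -0.83907, f(6) ≈ 0.84385, f(7) ≈ 0.13674.
Sum = Δt · [f(4) + f(5) + f(6) + f(7)].
Sum ≈ -0.00398.

-0.00398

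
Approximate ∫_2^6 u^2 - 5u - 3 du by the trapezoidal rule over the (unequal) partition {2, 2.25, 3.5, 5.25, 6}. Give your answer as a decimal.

Subinterval widths: 0.25, 1.25, 1.75, 0.75.
f(2) = -9, f(2.25) = -9.1875, f(3.5) = -8.25, f(5.25) = -1.6875, f(6) = 3.
On each subinterval the trapezoid contributes (Δu_i/2)·[f(u_{i-1}) + f(u_i)].
Sum = -21.375.

-21.375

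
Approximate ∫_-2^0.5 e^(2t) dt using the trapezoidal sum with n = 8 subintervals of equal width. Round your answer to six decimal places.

1.393644

Δt = (0.5 − (-2))/8 = 0.3125.
f(-2) ≈ 0.018316, f(-1.6875) ≈ 0.034218, f(-1.375) ≈ 0.063928, f(-1.0625) ≈ 0.119433, f(-0.75) ≈ 0.223130, f(-0.4375) ≈ 0.416862, f(-0.125) ≈ 0.778801, f(0.1875) ≈ 1.454991, f(0.5) ≈ 2.718282.
T_8 = (Δt/2)·[f(t_0) + 2f(t_1) + ... + 2f(t_{7}) + f(t_8)].
Sum ≈ 1.393644.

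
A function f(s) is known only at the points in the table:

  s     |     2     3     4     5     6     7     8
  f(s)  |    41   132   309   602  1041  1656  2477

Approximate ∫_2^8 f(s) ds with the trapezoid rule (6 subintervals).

4999

Δs = 1.
T_6 = (1/2)·[41 + 2·132 + 2·309 + 2·602 + 2·1041 + 2·1656 + 2477] = 4999.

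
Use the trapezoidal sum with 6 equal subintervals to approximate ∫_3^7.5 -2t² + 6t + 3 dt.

Δt = (7.5 − 3)/6 = 0.75.
f(3) = 3, f(3.75) = -2.625, f(4.5) = -10.5, f(5.25) = -20.625, f(6) = -33, f(6.75) = -47.625, f(7.5) = -64.5.
T_6 = (Δt/2)·[f(t_0) + 2f(t_1) + ... + 2f(t_{5}) + f(t_6)].
Sum = -108.84375.

-108.84375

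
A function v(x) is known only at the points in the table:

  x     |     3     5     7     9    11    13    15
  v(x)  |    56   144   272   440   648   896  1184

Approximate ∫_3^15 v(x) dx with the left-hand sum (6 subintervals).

Δx = 2.
Sum = 2·[56 + 144 + 272 + 440 + 648 + 896] = 4912.

4912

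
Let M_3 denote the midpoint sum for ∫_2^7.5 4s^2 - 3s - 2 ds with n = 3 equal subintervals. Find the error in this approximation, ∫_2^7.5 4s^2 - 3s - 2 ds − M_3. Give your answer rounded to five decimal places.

6.16204

Exact integral: ∫_2^7.5 f(s) ds ≈ 462.4583333.
M_3 ≈ 456.2962963.
Error ≈ 462.4583333 − 456.2962963 ≈ 6.16204.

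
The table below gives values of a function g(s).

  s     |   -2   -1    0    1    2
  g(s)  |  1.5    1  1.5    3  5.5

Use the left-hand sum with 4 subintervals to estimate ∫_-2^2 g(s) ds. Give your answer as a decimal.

Δs = 1.
Sum = 1·[1.5 + 1 + 1.5 + 3] = 7.

7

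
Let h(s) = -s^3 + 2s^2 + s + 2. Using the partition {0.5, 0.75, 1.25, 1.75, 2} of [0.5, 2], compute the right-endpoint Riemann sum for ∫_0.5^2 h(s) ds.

6.33203125

Subinterval widths: 0.25, 0.5, 0.5, 0.25.
Right endpoints: 0.75, 1.25, 1.75, 2.
h(0.75) = 3.453125, h(1.25) = 4.421875, h(1.75) = 4.515625, h(2) = 4.
Sum = Σ Δs_i · h(s_i).
Sum = 6.33203125.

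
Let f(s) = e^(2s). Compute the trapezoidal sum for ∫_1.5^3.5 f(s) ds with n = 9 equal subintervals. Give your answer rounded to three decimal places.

547.105

Δs = (3.5 − 1.5)/9 = 2/9.
f(1.5) ≈ 20.086, f(31/18) ≈ 31.326, f(35/18) ≈ 48.857, f(13/6) ≈ 76.198, f(43/18) ≈ 118.840, f(47/18) ≈ 185.346, f(17/6) ≈ 289.069, f(55/18) ≈ 450.839, f(59/18) ≈ 703.140, f(3.5) ≈ 1096.633.
T_9 = (Δs/2)·[f(s_0) + 2f(s_1) + ... + 2f(s_{8}) + f(s_9)].
Sum ≈ 547.105.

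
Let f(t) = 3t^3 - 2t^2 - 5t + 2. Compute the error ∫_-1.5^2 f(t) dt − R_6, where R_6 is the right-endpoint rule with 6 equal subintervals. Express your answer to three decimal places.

-3.878

Exact integral: ∫_-1.5^2 f(t) dt ≈ 3.24479.
R_6 ≈ 7.12254.
Error ≈ 3.24479 − 7.12254 ≈ -3.878.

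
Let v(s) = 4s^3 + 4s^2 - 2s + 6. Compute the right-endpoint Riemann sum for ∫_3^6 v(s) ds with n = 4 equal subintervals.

1796.0625

Δs = (6 − 3)/4 = 0.75.
Right endpoints: 3.75, 4.5, 5.25, 6.
v(3.75) = 265.6875, v(4.5) = 442.5, v(5.25) = 684.5625, v(6) = 1002.
Sum = Δs · [v(3.75) + v(4.5) + v(5.25) + v(6)].
Sum = 1796.0625.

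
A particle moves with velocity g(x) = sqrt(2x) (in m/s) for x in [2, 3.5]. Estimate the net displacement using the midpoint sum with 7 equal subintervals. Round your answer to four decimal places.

3.5070

Δx = (3.5 − 2)/7 = 3/14.
Midpoints: 59/28, 65/28, 71/28, 2.75, 83/28, 89/28, 95/28.
g(59/28) ≈ 2.0529, g(65/28) ≈ 2.1547, g(71/28) ≈ 2.2520, g(2.75) ≈ 2.3452, g(83/28) ≈ 2.4349, g(89/28) ≈ 2.5213, g(95/28) ≈ 2.6049.
Sum = Δx · [g(59/28) + g(65/28) + g(71/28) + ...].
Sum ≈ 3.5070.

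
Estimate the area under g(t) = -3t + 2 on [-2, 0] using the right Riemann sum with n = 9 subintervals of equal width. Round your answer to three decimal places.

Δt = (0 − (-2))/9 = 2/9.
Right endpoints: -16/9, -14/9, -4/3, -10/9, -8/9, -2/3, -4/9, -2/9, 0.
g(-16/9) = 22/3, g(-14/9) = 20/3, g(-4/3) = 6, g(-10/9) = 16/3, g(-8/9) = 14/3, g(-2/3) = 4, g(-4/9) = 10/3, g(-2/9) = 8/3, g(0) = 2.
Sum = Δt · [g(-16/9) + g(-14/9) + g(-4/3) + ...].
Sum ≈ 9.333.

9.333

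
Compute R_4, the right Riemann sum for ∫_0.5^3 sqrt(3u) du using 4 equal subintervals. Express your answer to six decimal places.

Δu = (3 − 0.5)/4 = 0.625.
Right endpoints: 1.125, 1.75, 2.375, 3.
f(1.125) ≈ 1.837117, f(1.75) ≈ 2.291288, f(2.375) ≈ 2.669270, f(3) ≈ 3.000000.
Sum = Δu · [f(1.125) + f(1.75) + f(2.375) + f(3)].
Sum ≈ 6.123547.

6.123547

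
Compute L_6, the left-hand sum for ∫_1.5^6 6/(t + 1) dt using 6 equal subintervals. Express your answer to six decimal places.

Δt = (6 − 1.5)/6 = 0.75.
Left endpoints: 1.5, 2.25, 3, 3.75, 4.5, 5.25.
f(1.5) = 2.4, f(2.25) = 24/13, f(3) = 1.5, f(3.75) = 24/19, f(4.5) = 12/11, f(5.25) = 0.96.
Sum = Δt · [f(1.5) + f(2.25) + f(3) + ...].
Sum ≈ 6.795166.

6.795166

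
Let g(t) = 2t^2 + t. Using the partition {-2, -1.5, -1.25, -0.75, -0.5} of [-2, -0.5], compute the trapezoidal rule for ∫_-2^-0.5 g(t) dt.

Subinterval widths: 0.5, 0.25, 0.5, 0.25.
g(-2) = 6, g(-1.5) = 3, g(-1.25) = 1.875, g(-0.75) = 0.375, g(-0.5) = 0.
On each subinterval the trapezoid contributes (Δt_i/2)·[g(t_{i-1}) + g(t_i)].
Sum = 3.46875.

3.46875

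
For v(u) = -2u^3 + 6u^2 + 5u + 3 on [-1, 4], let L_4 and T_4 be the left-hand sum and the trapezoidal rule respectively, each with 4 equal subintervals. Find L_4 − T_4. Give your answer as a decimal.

L_4 = 60.46875.
T_4 = 51.09375.
L_4 − T_4 = 9.375.

9.375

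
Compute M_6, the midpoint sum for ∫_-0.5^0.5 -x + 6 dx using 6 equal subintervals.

6

Δx = (0.5 − (-0.5))/6 = 1/6.
Midpoints: -5/12, -0.25, -1/12, 1/12, 0.25, 5/12.
f(-5/12) = 77/12, f(-0.25) = 6.25, f(-1/12) = 73/12, f(1/12) = 71/12, f(0.25) = 5.75, f(5/12) = 67/12.
Sum = Δx · [f(-5/12) + f(-0.25) + f(-1/12) + ...].
Sum = 6.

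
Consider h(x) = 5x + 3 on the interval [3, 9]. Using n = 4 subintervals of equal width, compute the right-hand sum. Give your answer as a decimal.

220.5

Δx = (9 − 3)/4 = 1.5.
Right endpoints: 4.5, 6, 7.5, 9.
h(4.5) = 25.5, h(6) = 33, h(7.5) = 40.5, h(9) = 48.
Sum = Δx · [h(4.5) + h(6) + h(7.5) + h(9)].
Sum = 220.5.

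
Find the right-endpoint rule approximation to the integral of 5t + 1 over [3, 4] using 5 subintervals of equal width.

19

Δt = (4 − 3)/5 = 0.2.
Right endpoints: 3.2, 3.4, 3.6, 3.8, 4.
f(3.2) = 17, f(3.4) = 18, f(3.6) = 19, f(3.8) = 20, f(4) = 21.
Sum = Δt · [f(3.2) + f(3.4) + f(3.6) + f(3.8) + f(4)].
Sum = 19.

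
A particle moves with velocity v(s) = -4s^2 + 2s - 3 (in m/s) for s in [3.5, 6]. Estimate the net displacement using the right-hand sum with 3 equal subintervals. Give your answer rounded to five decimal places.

-253.24074

Δs = (6 − 3.5)/3 = 5/6.
Right endpoints: 13/3, 31/6, 6.
v(13/3) = -625/9, v(31/6) = -895/9, v(6) = -135.
Sum = Δs · [v(13/3) + v(31/6) + v(6)].
Sum ≈ -253.24074.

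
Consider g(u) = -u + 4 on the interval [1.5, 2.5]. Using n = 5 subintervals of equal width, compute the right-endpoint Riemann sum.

Δu = (2.5 − 1.5)/5 = 0.2.
Right endpoints: 1.7, 1.9, 2.1, 2.3, 2.5.
g(1.7) = 2.3, g(1.9) = 2.1, g(2.1) = 1.9, g(2.3) = 1.7, g(2.5) = 1.5.
Sum = Δu · [g(1.7) + g(1.9) + g(2.1) + g(2.3) + g(2.5)].
Sum = 1.9.

1.9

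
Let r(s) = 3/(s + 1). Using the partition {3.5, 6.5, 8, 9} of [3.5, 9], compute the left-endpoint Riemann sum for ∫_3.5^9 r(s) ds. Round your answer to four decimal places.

2.9333

Subinterval widths: 3, 1.5, 1.
Left endpoints: 3.5, 6.5, 8.
r(3.5) = 2/3, r(6.5) = 0.4, r(8) = 1/3.
Sum = Σ Δs_i · r(s_i).
Sum ≈ 2.9333.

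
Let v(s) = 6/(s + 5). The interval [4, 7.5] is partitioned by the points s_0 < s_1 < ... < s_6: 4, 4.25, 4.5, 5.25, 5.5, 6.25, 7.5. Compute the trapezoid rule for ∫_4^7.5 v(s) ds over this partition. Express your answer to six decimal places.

Subinterval widths: 0.25, 0.25, 0.75, 0.25, 0.75, 1.25.
v(4) = 2/3, v(4.25) = 24/37, v(4.5) = 12/19, v(5.25) = 24/41, v(5.5) = 4/7, v(6.25) = 8/15, v(7.5) = 0.48.
On each subinterval the trapezoid contributes (Δs_i/2)·[v(s_{i-1}) + v(s_i)].
Sum ≈ 1.973016.

1.973016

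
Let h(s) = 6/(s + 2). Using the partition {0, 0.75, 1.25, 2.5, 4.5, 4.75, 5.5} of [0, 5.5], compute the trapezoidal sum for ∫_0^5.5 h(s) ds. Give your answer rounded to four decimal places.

Subinterval widths: 0.75, 0.5, 1.25, 2, 0.25, 0.75.
h(0) = 3, h(0.75) = 24/11, h(1.25) = 24/13, h(2.5) = 4/3, h(4.5) = 12/13, h(4.75) = 8/9, h(5.5) = 0.8.
On each subinterval the trapezoid contributes (Δs_i/2)·[h(s_{i-1}) + h(s_i)].
Sum ≈ 8.0536.

8.0536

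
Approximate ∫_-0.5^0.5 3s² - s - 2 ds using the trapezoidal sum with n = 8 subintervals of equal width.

-1.7421875

Δs = (0.5 − (-0.5))/8 = 0.125.
f(-0.5) = -0.75, f(-0.375) = -1.203125, f(-0.25) = -1.5625, f(-0.125) = -1.828125, f(0) = -2, f(0.125) = -2.078125, f(0.25) = -2.0625, f(0.375) = -1.953125, f(0.5) = -1.75.
T_8 = (Δs/2)·[f(s_0) + 2f(s_1) + ... + 2f(s_{7}) + f(s_8)].
Sum = -1.7421875.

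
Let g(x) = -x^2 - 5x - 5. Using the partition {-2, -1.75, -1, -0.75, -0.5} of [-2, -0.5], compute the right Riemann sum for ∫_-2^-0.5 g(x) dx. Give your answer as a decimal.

-1.71875

Subinterval widths: 0.25, 0.75, 0.25, 0.25.
Right endpoints: -1.75, -1, -0.75, -0.5.
g(-1.75) = 0.6875, g(-1) = -1, g(-0.75) = -1.8125, g(-0.5) = -2.75.
Sum = Σ Δx_i · g(x_i).
Sum = -1.71875.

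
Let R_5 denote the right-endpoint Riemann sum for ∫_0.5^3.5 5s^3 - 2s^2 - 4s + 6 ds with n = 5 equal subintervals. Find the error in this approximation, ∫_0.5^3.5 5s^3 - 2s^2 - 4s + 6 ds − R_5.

-58.365

Exact integral: ∫_0.5^3.5 f(s) ds = 153.
R_5 = 211.365.
Error = 153 − 211.365 = -58.365.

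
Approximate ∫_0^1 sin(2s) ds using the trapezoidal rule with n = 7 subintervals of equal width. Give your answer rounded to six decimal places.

0.703250

Δs = (1 − 0)/7 = 1/7.
f(0) ≈ 0.000000, f(1/7) ≈ 0.281843, f(2/7) ≈ 0.540834, f(3/7) ≈ 0.755975, f(4/7) ≈ 0.909823, f(5/7) ≈ 0.989903, f(6/7) ≈ 0.989723, f(1) ≈ 0.909297.
T_7 = (Δs/2)·[f(s_0) + 2f(s_1) + ... + 2f(s_{6}) + f(s_7)].
Sum ≈ 0.703250.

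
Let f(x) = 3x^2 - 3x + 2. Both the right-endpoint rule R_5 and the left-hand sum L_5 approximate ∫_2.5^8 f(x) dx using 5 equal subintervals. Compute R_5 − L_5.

R_5 = 510.29.
L_5 = 337.865.
R_5 − L_5 = 172.425.

172.425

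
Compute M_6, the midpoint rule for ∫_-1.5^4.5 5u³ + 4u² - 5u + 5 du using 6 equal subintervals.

Δu = (4.5 − (-1.5))/6 = 1.
Midpoints: -1, 0, 1, 2, 3, 4.
f(-1) = 9, f(0) = 5, f(1) = 9, f(2) = 51, f(3) = 161, f(4) = 369.
Sum = Δu · [f(-1) + f(0) + f(1) + ...].
Sum = 604.

604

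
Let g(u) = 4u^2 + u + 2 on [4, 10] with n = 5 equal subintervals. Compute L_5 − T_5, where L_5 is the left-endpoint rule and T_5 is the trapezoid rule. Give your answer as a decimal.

L_5 = 1102.56.
T_5 = 1307.76.
L_5 − T_5 = -205.2.

-205.2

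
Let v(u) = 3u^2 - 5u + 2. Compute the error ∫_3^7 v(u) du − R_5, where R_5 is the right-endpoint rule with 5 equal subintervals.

Exact integral: ∫_3^7 v(u) du = 224.
R_5 = 265.28.
Error = 224 − 265.28 = -41.28.

-41.28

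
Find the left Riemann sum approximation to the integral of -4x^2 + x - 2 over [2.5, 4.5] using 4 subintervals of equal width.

-84.5

Δx = (4.5 − 2.5)/4 = 0.5.
Left endpoints: 2.5, 3, 3.5, 4.
f(2.5) = -24.5, f(3) = -35, f(3.5) = -47.5, f(4) = -62.
Sum = Δx · [f(2.5) + f(3) + f(3.5) + f(4)].
Sum = -84.5.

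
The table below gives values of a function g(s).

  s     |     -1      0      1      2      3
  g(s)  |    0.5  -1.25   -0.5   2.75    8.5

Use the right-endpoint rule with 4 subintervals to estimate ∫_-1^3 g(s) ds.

Δs = 1.
Sum = 1·[(-1.25) + (-0.5) + 2.75 + 8.5] = 9.5.

9.5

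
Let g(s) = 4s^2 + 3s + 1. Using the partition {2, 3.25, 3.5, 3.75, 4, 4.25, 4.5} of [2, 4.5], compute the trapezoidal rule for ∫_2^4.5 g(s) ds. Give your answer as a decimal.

Subinterval widths: 1.25, 0.25, 0.25, 0.25, 0.25, 0.25.
g(2) = 23, g(3.25) = 53, g(3.5) = 60.5, g(3.75) = 68.5, g(4) = 77, g(4.25) = 86, g(4.5) = 95.5.
On each subinterval the trapezoid contributes (Δs_i/2)·[g(s_{i-1}) + g(s_i)].
Sum = 139.0625.

139.0625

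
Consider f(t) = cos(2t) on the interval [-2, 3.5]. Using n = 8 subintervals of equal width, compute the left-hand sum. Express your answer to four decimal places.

Δt = (3.5 − (-2))/8 = 0.6875.
Left endpoints: -2, -1.3125, -0.625, 0.0625, 0.75, 1.4375, 2.125, 2.8125.
f(-2) ≈ -0.6536, f(-1.3125) ≈ -0.8695, f(-0.625) ≈ 0.3153, f(0.0625) ≈ 0.9922, f(0.75) ≈ 0.0707, f(1.4375) ≈ -0.9647, f(2.125) ≈ -0.4461, f(2.8125) ≈ 0.7911.
Sum = Δt · [f(-2) + f(-1.3125) + f(-0.625) + ...].
Sum ≈ -0.5256.

-0.5256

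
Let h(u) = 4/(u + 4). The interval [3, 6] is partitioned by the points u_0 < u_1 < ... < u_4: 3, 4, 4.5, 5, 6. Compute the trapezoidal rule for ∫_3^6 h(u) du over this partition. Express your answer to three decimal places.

Subinterval widths: 1, 0.5, 0.5, 1.
h(3) = 4/7, h(4) = 0.5, h(4.5) = 8/17, h(5) = 4/9, h(6) = 0.4.
On each subinterval the trapezoid contributes (Δu_i/2)·[h(u_{i-1}) + h(u_i)].
Sum ≈ 1.429.

1.429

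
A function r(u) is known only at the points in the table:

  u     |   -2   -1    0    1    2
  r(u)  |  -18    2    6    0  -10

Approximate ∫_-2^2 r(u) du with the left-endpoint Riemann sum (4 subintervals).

-10

Δu = 1.
Sum = 1·[(-18) + 2 + 6 + 0] = -10.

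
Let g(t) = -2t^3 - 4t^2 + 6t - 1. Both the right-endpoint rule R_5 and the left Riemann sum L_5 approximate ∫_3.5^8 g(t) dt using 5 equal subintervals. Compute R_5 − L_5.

-1006.425

R_5 = -2974.32.
L_5 = -1967.895.
R_5 − L_5 = -1006.425.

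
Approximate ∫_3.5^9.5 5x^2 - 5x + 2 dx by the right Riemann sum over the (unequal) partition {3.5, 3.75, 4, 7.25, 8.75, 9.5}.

Subinterval widths: 0.25, 0.25, 3.25, 1.5, 0.75.
Right endpoints: 3.75, 4, 7.25, 8.75, 9.5.
f(3.75) = 53.5625, f(4) = 62, f(7.25) = 228.5625, f(8.75) = 341.0625, f(9.5) = 405.75.
Sum = Σ Δx_i · f(x_i).
Sum = 1587.625.

1587.625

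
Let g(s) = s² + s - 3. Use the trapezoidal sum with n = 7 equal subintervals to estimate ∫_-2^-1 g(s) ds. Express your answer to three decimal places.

Δs = (-1 − (-2))/7 = 1/7.
g(-2) = -1, g(-13/7) = -69/49, g(-12/7) = -87/49, g(-11/7) = -103/49, g(-10/7) = -117/49, g(-9/7) = -129/49, g(-8/7) = -139/49, g(-1) = -3.
T_7 = (Δs/2)·[g(s_0) + 2g(s_1) + ... + 2g(s_{6}) + g(s_7)].
Sum ≈ -2.163.

-2.163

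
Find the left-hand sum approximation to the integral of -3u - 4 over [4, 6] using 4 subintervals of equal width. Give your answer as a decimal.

Δu = (6 − 4)/4 = 0.5.
Left endpoints: 4, 4.5, 5, 5.5.
f(4) = -16, f(4.5) = -17.5, f(5) = -19, f(5.5) = -20.5.
Sum = Δu · [f(4) + f(4.5) + f(5) + f(5.5)].
Sum = -36.5.

-36.5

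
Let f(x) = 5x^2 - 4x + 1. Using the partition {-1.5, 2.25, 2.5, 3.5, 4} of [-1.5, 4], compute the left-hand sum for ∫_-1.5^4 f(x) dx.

119.140625

Subinterval widths: 3.75, 0.25, 1, 0.5.
Left endpoints: -1.5, 2.25, 2.5, 3.5.
f(-1.5) = 18.25, f(2.25) = 17.3125, f(2.5) = 22.25, f(3.5) = 48.25.
Sum = Σ Δx_i · f(x_i).
Sum = 119.140625.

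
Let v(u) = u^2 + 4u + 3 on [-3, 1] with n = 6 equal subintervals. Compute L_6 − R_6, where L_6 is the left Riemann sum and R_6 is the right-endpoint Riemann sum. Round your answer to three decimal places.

-5.333

L_6 ≈ 2.96296.
R_6 ≈ 8.29630.
L_6 − R_6 ≈ -5.333.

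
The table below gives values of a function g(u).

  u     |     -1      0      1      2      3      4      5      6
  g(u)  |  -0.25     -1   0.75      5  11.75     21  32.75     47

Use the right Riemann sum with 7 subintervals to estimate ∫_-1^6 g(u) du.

117.25

Δu = 1.
Sum = 1·[(-1) + 0.75 + 5 + 11.75 + 21 + 32.75 + 47] = 117.25.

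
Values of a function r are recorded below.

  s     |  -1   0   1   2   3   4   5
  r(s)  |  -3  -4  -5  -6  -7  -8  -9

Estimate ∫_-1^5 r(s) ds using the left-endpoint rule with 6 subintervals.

-33

Δs = 1.
Sum = 1·[(-3) + (-4) + (-5) + (-6) + (-7) + (-8)] = -33.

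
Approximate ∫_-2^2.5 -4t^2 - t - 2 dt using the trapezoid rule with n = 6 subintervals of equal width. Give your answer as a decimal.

-43.3125

Δt = (2.5 − (-2))/6 = 0.75.
f(-2) = -16, f(-1.25) = -7, f(-0.5) = -2.5, f(0.25) = -2.5, f(1) = -7, f(1.75) = -16, f(2.5) = -29.5.
T_6 = (Δt/2)·[f(t_0) + 2f(t_1) + ... + 2f(t_{5}) + f(t_6)].
Sum = -43.3125.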